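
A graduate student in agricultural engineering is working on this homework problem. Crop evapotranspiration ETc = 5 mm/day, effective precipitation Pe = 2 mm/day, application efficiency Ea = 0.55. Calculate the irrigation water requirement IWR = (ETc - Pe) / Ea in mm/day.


IWR = (ETc - Pe) / Ea
    = (5 - 2) / 0.55
    = 3 / 0.55
    = 5.45 mm/day


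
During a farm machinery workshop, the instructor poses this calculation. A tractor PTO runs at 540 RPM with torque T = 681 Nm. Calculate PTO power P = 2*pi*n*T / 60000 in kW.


P = 2*pi*n*T / 60000
  = 2*pi * 540 * 681 / 60000
  = 2310578.56 / 60000
  = 38.51 kW


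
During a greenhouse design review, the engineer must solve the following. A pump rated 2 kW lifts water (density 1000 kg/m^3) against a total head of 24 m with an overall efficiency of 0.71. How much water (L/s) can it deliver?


Q = (P * 1000 * eta) / (rho * g * H)
  = (2 * 1000 * 0.71) / (1000 * 9.81 * 24)
  = 1420 / 235440
  = 0.00603 m^3/s = 6.03 L/s


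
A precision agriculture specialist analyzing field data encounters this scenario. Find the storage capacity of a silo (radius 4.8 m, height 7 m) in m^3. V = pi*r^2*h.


V = pi * r^2 * h
  = pi * 4.8^2 * 7
  = pi * 23.04 * 7
  = 506.68 m^3


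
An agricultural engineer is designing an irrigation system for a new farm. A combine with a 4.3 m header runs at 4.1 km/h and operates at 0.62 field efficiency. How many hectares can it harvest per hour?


C = w * v * eta_f / 10
  = 4.3 * 4.1 * 0.62 / 10
  = 10.93 / 10
  = 1.09 ha/h


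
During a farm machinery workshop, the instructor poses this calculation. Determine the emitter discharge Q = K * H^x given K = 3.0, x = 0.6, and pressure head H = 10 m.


Q = K * H^x
  = 3.0 * 10^0.6
  = 3.0 * 3.9811
  = 11.94 L/h


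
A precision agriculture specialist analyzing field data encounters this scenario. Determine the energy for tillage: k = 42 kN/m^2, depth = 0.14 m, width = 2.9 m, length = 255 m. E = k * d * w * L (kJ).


E = k * d * w * L
  = 42 * 0.14 * 2.9 * 255
  = 4348.26 kJ


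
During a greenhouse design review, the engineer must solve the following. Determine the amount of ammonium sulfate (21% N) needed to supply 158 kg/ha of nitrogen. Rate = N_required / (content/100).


Rate = N_required / (N_content / 100)
     = 158 / (21 / 100)
     = 158 / 0.21
     = 752.38 kg/ha


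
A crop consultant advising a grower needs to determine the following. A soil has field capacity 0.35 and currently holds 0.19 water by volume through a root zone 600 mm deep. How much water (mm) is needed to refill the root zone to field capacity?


SMD = (FC - theta) * D
    = (0.35 - 0.19) * 600
    = 0.160 * 600
    = 96 mm


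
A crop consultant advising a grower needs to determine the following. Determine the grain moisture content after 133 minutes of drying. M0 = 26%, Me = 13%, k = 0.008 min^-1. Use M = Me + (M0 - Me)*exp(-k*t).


M = Me + (M0 - Me) * e^(-k*t)
  = 13 + (26 - 13) * e^(-0.008*133)
  = 13 + 13 * e^(-1.064)
  = 13 + 13 * 0.34507
  = 13 + 4.4859
  = 17.49%


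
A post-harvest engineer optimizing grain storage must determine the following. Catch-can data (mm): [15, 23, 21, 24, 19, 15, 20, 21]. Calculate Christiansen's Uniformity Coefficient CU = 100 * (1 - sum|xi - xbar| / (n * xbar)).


xbar = 158 / 8 = 19.750
sum|xi - xbar| = 20.500
CU = 100 * (1 - 20.500 / (8 * 19.750))
   = 100 * (1 - 0.1297)
   = 87.03%


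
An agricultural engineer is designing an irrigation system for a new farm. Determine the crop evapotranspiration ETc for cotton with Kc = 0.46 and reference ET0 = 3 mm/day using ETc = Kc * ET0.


ETc = Kc * ET0
    = 0.46 * 3
    = 1.38 mm/day


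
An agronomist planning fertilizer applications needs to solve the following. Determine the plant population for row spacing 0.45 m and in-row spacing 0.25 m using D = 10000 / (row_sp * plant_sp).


D = 10000 / (row_sp * plant_sp)
  = 10000 / (0.45 * 0.25)
  = 10000 / 0.1125
  = 88888.89 plants/ha


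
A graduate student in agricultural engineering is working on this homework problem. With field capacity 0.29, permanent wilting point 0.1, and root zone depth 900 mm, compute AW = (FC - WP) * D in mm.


AW = (FC - WP) * D
   = (0.29 - 0.1) * 900
   = 0.19 * 900
   = 171 mm


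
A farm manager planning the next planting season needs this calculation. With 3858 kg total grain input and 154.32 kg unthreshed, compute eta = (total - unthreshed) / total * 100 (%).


eta = (total - unthreshed) / total * 100
    = (3858 - 154.32) / 3858 * 100
    = 3703.68 / 3858 * 100
    = 96%


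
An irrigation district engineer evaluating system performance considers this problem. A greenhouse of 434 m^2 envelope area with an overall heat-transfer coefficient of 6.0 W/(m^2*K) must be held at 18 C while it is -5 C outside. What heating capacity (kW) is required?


dT = 18 - (-5) = 23 K
Q = U * A * dT
  = 6.0 * 434 * 23
  = 59892 W = 59.89 kW


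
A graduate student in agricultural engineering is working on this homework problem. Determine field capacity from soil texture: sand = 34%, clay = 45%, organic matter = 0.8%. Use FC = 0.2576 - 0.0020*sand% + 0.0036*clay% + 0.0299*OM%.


FC = 0.2576 - 0.0020*34 + 0.0036*45 + 0.0299*0.8
   = 0.2576 - 0.0680 + 0.1620 + 0.0239
   = 0.3755


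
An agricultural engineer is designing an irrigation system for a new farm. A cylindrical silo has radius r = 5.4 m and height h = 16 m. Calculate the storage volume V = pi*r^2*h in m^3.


V = pi * r^2 * h
  = pi * 5.4^2 * 16
  = pi * 29.16 * 16
  = 1465.74 m^3


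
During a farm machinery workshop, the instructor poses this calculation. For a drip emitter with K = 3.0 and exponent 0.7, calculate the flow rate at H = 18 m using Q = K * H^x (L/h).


Q = K * H^x
  = 3.0 * 18^0.7
  = 3.0 * 7.5629
  = 22.69 L/h


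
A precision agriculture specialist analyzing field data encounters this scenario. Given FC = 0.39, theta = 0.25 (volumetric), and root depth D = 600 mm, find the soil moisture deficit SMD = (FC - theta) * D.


SMD = (FC - theta) * D
    = (0.39 - 0.25) * 600
    = 0.140 * 600
    = 84 mm


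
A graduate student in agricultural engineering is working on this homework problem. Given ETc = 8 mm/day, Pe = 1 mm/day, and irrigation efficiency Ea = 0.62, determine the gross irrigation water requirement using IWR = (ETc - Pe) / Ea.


IWR = (ETc - Pe) / Ea
    = (8 - 1) / 0.62
    = 7 / 0.62
    = 11.29 mm/day


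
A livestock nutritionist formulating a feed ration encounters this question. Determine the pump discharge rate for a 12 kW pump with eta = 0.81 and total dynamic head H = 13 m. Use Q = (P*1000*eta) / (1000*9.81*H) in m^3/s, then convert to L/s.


Q = (P * 1000 * eta) / (rho * g * H)
  = (12 * 1000 * 0.81) / (1000 * 9.81 * 13)
  = 9720 / 127530
  = 0.07622 m^3/s = 76.22 L/s


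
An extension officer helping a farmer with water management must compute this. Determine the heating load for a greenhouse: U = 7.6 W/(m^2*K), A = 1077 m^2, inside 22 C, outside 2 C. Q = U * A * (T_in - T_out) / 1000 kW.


dT = 22 - (2) = 20 K
Q = U * A * dT
  = 7.6 * 1077 * 20
  = 163704 W = 163.70 kW


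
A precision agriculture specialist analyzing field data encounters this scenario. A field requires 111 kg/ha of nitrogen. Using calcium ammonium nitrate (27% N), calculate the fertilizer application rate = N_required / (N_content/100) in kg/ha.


Rate = N_required / (N_content / 100)
     = 111 / (27 / 100)
     = 111 / 0.27
     = 411.11 kg/ha


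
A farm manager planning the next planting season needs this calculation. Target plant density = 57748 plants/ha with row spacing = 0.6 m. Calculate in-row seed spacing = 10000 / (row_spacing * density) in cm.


spacing = 10000 / (row_sp * density)
        = 10000 / (0.6 * 57748)
        = 10000 / 34648.80
        = 0.28861 m = 28.86 cm


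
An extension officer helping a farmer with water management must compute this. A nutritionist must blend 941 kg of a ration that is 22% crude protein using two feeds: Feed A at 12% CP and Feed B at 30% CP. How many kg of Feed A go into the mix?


parts_A = CP_b - target = 30 - 22 = 8
parts_B = target - CP_a = 22 - 12 = 10
total_parts = 8 + 10 = 18
Feed A = 941 * 8 / 18 = 418.22 kg
Feed B = 941 * 10 / 18 = 522.78 kg

418.22 kg


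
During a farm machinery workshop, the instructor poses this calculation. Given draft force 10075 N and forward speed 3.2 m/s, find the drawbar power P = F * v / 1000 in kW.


P = F * v / 1000
  = 10075 * 3.2 / 1000
  = 32240 / 1000
  = 32.24 kW


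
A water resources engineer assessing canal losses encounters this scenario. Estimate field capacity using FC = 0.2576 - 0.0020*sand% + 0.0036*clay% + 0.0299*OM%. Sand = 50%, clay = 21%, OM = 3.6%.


FC = 0.2576 - 0.0020*50 + 0.0036*21 + 0.0299*3.6
   = 0.2576 - 0.1000 + 0.0756 + 0.1076
   = 0.3408


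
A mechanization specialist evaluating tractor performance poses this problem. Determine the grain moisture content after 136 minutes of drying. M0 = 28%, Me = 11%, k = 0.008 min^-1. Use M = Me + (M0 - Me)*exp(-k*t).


M = Me + (M0 - Me) * e^(-k*t)
  = 11 + (28 - 11) * e^(-0.008*136)
  = 11 + 17 * e^(-1.088)
  = 11 + 17 * 0.33689
  = 11 + 5.7271
  = 16.73%


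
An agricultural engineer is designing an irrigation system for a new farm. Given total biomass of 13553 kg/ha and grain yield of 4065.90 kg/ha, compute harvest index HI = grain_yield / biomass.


HI = grain_yield / biomass
   = 4065.90 / 13553
   = 0.30


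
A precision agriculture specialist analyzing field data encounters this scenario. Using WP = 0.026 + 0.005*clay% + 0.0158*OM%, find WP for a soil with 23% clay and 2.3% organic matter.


WP = 0.026 + 0.005*23 + 0.0158*2.3
   = 0.026 + 0.1150 + 0.0363
   = 0.1773


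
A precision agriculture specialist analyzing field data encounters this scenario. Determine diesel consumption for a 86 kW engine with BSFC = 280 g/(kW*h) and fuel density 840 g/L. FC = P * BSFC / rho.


FC = P * BSFC / rho_fuel
   = 86 * 280 / 840
   = 24080 / 840
   = 28.67 L/h


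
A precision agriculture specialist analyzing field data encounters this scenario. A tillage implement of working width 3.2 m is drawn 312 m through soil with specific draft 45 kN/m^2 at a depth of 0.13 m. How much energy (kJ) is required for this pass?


E = k * d * w * L
  = 45 * 0.13 * 3.2 * 312
  = 5840.64 kJ


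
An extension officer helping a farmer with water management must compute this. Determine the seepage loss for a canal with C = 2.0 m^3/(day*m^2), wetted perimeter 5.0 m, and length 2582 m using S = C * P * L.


S = C * P * L
  = 2.0 * 5.0 * 2582
  = 25820 m^3/day


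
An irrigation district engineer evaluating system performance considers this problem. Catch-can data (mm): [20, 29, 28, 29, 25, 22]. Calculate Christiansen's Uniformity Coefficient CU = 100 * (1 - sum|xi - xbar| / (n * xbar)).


xbar = 153 / 6 = 25.500
sum|xi - xbar| = 19
CU = 100 * (1 - 19 / (6 * 25.500))
   = 100 * (1 - 0.1242)
   = 87.58%


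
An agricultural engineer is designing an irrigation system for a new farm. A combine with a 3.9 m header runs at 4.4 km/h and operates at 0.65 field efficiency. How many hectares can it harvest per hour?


C = w * v * eta_f / 10
  = 3.9 * 4.4 * 0.65 / 10
  = 11.15 / 10
  = 1.12 ha/h


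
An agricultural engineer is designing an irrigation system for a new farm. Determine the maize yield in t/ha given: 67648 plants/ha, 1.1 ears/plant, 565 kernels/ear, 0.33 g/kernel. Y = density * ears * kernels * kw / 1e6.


Y = density * ears * kernels * kw
  = 67648 * 1.1 * 565 * 0.33 g/ha
  = 13874266.56 g/ha
  = 13874.27 kg/ha = 13.87 t/ha


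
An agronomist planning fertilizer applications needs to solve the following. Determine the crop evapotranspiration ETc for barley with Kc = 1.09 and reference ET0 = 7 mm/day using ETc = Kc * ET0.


ETc = Kc * ET0
    = 1.09 * 7
    = 7.63 mm/day


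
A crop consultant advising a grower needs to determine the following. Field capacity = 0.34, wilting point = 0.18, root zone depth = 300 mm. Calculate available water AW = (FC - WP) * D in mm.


AW = (FC - WP) * D
   = (0.34 - 0.18) * 300
   = 0.16 * 300
   = 48 mm


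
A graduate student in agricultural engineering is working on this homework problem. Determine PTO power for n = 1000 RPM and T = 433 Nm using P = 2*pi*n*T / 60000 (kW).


P = 2*pi*n*T / 60000
  = 2*pi * 1000 * 433 / 60000
  = 2720619.24 / 60000
  = 45.34 kW


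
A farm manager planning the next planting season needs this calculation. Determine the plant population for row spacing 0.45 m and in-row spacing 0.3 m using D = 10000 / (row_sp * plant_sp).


D = 10000 / (row_sp * plant_sp)
  = 10000 / (0.45 * 0.3)
  = 10000 / 0.1350
  = 74074.07 plants/ha


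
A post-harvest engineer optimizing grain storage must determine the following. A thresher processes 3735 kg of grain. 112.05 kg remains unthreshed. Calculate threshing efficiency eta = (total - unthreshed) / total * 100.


eta = (total - unthreshed) / total * 100
    = (3735 - 112.05) / 3735 * 100
    = 3622.95 / 3735 * 100
    = 97%


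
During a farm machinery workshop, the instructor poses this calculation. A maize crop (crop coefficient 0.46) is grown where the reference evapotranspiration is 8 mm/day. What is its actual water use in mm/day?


ETc = Kc * ET0
    = 0.46 * 8
    = 3.68 mm/day


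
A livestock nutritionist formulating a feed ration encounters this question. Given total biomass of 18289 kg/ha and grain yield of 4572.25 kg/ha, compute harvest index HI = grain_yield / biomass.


HI = grain_yield / biomass
   = 4572.25 / 18289
   = 0.25


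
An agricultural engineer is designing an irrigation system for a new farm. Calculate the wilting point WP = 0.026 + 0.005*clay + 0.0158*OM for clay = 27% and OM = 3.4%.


WP = 0.026 + 0.005*27 + 0.0158*3.4
   = 0.026 + 0.1350 + 0.0537
   = 0.2147


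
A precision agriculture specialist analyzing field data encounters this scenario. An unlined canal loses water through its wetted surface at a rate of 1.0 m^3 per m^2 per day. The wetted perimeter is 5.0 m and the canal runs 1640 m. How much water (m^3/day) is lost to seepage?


S = C * P * L
  = 1.0 * 5.0 * 1640
  = 8200 m^3/day


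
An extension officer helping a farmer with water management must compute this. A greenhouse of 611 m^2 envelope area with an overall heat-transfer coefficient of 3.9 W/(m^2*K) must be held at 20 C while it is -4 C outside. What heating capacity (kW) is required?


dT = 20 - (-4) = 24 K
Q = U * A * dT
  = 3.9 * 611 * 24
  = 57189.60 W = 57.19 kW


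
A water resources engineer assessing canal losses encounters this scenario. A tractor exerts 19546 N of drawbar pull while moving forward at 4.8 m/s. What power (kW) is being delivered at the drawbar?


P = F * v / 1000
  = 19546 * 4.8 / 1000
  = 93820.80 / 1000
  = 93.82 kW


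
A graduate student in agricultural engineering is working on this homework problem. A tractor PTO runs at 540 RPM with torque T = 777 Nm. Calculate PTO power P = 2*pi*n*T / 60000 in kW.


P = 2*pi*n*T / 60000
  = 2*pi * 540 * 777 / 60000
  = 2636298.89 / 60000
  = 43.94 kW


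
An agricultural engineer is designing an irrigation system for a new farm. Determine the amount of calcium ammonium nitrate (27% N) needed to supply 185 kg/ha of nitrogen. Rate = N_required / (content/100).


Rate = N_required / (N_content / 100)
     = 185 / (27 / 100)
     = 185 / 0.27
     = 685.19 kg/ha


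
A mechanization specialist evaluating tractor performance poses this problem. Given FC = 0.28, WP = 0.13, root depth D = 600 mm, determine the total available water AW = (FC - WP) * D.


AW = (FC - WP) * D
   = (0.28 - 0.13) * 600
   = 0.15 * 600
   = 90 mm


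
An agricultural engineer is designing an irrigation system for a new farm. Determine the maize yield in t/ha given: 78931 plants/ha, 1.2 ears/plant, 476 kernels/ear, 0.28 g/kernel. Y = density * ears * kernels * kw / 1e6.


Y = density * ears * kernels * kw
  = 78931 * 1.2 * 476 * 0.28 g/ha
  = 12623908.42 g/ha
  = 12623.91 kg/ha = 12.62 t/ha


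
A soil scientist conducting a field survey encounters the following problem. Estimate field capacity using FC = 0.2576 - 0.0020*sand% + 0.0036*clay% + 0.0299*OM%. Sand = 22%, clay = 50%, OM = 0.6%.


FC = 0.2576 - 0.0020*22 + 0.0036*50 + 0.0299*0.6
   = 0.2576 - 0.0440 + 0.1800 + 0.0179
   = 0.4115


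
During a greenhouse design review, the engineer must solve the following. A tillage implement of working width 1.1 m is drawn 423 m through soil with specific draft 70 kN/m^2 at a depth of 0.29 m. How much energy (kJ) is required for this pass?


E = k * d * w * L
  = 70 * 0.29 * 1.1 * 423
  = 9445.59 kJ


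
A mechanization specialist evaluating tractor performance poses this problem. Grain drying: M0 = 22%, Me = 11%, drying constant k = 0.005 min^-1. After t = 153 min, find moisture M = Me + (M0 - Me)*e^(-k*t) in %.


M = Me + (M0 - Me) * e^(-k*t)
  = 11 + (22 - 11) * e^(-0.005*153)
  = 11 + 11 * e^(-0.765)
  = 11 + 11 * 0.46533
  = 11 + 5.1187
  = 16.12%


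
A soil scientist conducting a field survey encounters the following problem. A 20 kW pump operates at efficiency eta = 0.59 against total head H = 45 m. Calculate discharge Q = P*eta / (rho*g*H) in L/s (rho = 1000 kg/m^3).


Q = (P * 1000 * eta) / (rho * g * H)
  = (20 * 1000 * 0.59) / (1000 * 9.81 * 45)
  = 11800 / 441450
  = 0.02673 m^3/s = 26.73 L/s


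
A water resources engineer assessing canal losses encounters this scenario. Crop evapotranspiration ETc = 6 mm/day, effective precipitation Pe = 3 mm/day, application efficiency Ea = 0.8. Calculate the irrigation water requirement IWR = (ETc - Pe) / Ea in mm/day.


IWR = (ETc - Pe) / Ea
    = (6 - 3) / 0.8
    = 3 / 0.8
    = 3.75 mm/day


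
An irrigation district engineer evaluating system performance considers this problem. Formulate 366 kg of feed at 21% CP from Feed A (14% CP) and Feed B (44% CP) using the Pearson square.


parts_A = CP_b - target = 44 - 21 = 23
parts_B = target - CP_a = 21 - 14 = 7
total_parts = 23 + 7 = 30
Feed A = 366 * 23 / 30 = 280.60 kg
Feed B = 366 * 7 / 30 = 85.40 kg

280.60 kg


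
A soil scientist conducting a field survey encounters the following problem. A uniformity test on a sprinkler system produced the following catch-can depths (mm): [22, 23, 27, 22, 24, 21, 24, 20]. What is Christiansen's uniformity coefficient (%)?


xbar = 183 / 8 = 22.875
sum|xi - xbar| = 13
CU = 100 * (1 - 13 / (8 * 22.875))
   = 100 * (1 - 0.0710)
   = 92.90%


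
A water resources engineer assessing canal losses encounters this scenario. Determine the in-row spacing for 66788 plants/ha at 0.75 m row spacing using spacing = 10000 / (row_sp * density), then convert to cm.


spacing = 10000 / (row_sp * density)
        = 10000 / (0.75 * 66788)
        = 10000 / 50091
        = 0.19964 m = 19.96 cm


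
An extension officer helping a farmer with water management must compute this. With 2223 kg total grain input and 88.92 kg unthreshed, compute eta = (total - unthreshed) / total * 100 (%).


eta = (total - unthreshed) / total * 100
    = (2223 - 88.92) / 2223 * 100
    = 2134.08 / 2223 * 100
    = 96%


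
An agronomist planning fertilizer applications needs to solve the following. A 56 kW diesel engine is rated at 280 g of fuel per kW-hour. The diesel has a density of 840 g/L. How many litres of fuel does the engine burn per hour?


FC = P * BSFC / rho_fuel
   = 56 * 280 / 840
   = 15680 / 840
   = 18.67 L/h


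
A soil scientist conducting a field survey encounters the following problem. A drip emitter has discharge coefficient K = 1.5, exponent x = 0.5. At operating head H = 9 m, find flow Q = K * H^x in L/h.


Q = K * H^x
  = 1.5 * 9^0.5
  = 1.5 * 3
  = 4.50 L/h


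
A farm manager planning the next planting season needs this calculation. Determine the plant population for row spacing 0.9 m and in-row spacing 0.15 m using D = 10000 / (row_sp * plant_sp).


D = 10000 / (row_sp * plant_sp)
  = 10000 / (0.9 * 0.15)
  = 10000 / 0.1350
  = 74074.07 plants/ha


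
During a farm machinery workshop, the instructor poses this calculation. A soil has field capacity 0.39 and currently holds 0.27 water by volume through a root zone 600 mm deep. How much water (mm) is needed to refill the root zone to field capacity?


SMD = (FC - theta) * D
    = (0.39 - 0.27) * 600
    = 0.120 * 600
    = 72 mm


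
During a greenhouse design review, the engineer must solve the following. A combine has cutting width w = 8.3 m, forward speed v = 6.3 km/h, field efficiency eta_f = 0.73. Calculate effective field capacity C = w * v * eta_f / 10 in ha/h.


C = w * v * eta_f / 10
  = 8.3 * 6.3 * 0.73 / 10
  = 38.17 / 10
  = 3.82 ha/h


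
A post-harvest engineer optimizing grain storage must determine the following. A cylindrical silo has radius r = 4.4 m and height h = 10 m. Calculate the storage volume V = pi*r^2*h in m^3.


V = pi * r^2 * h
  = pi * 4.4^2 * 10
  = pi * 19.36 * 10
  = 608.21 m^3


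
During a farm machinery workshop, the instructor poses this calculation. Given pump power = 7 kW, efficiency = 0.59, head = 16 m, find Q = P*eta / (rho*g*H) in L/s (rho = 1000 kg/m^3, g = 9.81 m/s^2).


Q = (P * 1000 * eta) / (rho * g * H)
  = (7 * 1000 * 0.59) / (1000 * 9.81 * 16)
  = 4130 / 156960
  = 0.02631 m^3/s = 26.31 L/s


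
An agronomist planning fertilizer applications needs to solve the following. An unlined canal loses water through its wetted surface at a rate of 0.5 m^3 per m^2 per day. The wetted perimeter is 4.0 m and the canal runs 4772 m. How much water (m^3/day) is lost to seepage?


S = C * P * L
  = 0.5 * 4.0 * 4772
  = 9544 m^3/day


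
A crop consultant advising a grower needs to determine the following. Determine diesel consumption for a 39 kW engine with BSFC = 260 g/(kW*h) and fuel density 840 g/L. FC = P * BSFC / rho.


FC = P * BSFC / rho_fuel
   = 39 * 260 / 840
   = 10140 / 840
   = 12.07 L/h


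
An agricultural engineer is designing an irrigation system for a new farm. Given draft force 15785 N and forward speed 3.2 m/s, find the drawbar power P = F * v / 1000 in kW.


P = F * v / 1000
  = 15785 * 3.2 / 1000
  = 50512 / 1000
  = 50.51 kW


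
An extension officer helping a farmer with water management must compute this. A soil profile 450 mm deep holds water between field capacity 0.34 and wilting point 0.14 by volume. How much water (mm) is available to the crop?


AW = (FC - WP) * D
   = (0.34 - 0.14) * 450
   = 0.20 * 450
   = 90 mm


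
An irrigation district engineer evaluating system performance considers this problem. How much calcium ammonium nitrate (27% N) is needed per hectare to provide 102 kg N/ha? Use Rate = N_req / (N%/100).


Rate = N_required / (N_content / 100)
     = 102 / (27 / 100)
     = 102 / 0.27
     = 377.78 kg/ha


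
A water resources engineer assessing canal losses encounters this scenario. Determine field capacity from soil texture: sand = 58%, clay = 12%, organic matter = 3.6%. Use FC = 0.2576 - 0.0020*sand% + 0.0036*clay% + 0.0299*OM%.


FC = 0.2576 - 0.0020*58 + 0.0036*12 + 0.0299*3.6
   = 0.2576 - 0.1160 + 0.0432 + 0.1076
   = 0.2924


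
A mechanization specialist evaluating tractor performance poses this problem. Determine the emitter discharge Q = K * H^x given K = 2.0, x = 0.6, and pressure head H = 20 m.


Q = K * H^x
  = 2.0 * 20^0.6
  = 2.0 * 6.0342
  = 12.07 L/h


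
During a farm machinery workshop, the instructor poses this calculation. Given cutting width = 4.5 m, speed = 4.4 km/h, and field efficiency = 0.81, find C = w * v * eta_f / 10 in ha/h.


C = w * v * eta_f / 10
  = 4.5 * 4.4 * 0.81 / 10
  = 16.04 / 10
  = 1.60 ha/h


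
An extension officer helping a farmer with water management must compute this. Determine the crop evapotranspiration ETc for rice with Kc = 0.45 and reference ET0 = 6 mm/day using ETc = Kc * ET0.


ETc = Kc * ET0
    = 0.45 * 6
    = 2.70 mm/day


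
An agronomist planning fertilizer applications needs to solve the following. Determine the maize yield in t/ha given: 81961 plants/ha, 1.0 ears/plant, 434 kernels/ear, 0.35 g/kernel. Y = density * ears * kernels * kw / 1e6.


Y = density * ears * kernels * kw
  = 81961 * 1.0 * 434 * 0.35 g/ha
  = 12449875.90 g/ha
  = 12449.88 kg/ha = 12.45 t/ha


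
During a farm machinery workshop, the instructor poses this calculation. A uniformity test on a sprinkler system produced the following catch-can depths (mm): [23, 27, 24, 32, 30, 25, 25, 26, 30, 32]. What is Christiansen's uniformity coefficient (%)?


xbar = 274 / 10 = 27.400
sum|xi - xbar| = 28.800
CU = 100 * (1 - 28.800 / (10 * 27.400))
   = 100 * (1 - 0.1051)
   = 89.49%


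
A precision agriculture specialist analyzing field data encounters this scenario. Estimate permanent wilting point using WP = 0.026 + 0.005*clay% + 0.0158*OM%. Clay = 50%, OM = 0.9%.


WP = 0.026 + 0.005*50 + 0.0158*0.9
   = 0.026 + 0.2500 + 0.0142
   = 0.2902


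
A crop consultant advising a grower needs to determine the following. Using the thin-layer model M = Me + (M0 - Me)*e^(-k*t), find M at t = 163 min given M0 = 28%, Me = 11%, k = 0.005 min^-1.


M = Me + (M0 - Me) * e^(-k*t)
  = 11 + (28 - 11) * e^(-0.005*163)
  = 11 + 17 * e^(-0.815)
  = 11 + 17 * 0.44264
  = 11 + 7.5249
  = 18.52%


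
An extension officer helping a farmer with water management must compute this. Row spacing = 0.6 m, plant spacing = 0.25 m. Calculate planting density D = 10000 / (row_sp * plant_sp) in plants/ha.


D = 10000 / (row_sp * plant_sp)
  = 10000 / (0.6 * 0.25)
  = 10000 / 0.1500
  = 66666.67 plants/ha


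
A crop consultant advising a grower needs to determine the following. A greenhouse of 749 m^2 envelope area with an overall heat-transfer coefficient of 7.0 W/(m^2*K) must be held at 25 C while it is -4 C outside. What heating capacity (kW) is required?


dT = 25 - (-4) = 29 K
Q = U * A * dT
  = 7.0 * 749 * 29
  = 152047 W = 152.05 kW


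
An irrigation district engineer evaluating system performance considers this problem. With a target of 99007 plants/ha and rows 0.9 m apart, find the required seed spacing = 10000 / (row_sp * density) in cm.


spacing = 10000 / (row_sp * density)
        = 10000 / (0.9 * 99007)
        = 10000 / 89106.30
        = 0.11223 m = 11.22 cm


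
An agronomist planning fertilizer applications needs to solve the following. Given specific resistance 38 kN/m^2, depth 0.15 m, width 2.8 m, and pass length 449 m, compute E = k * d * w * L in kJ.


E = k * d * w * L
  = 38 * 0.15 * 2.8 * 449
  = 7166.04 kJ


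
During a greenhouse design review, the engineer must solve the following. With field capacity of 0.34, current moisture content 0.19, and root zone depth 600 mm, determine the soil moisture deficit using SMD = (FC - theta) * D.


SMD = (FC - theta) * D
    = (0.34 - 0.19) * 600
    = 0.150 * 600
    = 90 mm


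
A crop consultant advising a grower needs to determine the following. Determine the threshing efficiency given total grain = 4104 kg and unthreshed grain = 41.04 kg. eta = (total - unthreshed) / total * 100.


eta = (total - unthreshed) / total * 100
    = (4104 - 41.04) / 4104 * 100
    = 4062.96 / 4104 * 100
    = 99%


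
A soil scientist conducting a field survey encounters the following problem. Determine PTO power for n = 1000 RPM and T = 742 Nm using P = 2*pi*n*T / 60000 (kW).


P = 2*pi*n*T / 60000
  = 2*pi * 1000 * 742 / 60000
  = 4662123.50 / 60000
  = 77.70 kW


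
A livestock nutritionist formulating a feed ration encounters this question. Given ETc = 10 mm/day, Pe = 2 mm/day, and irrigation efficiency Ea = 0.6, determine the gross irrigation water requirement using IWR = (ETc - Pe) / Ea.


IWR = (ETc - Pe) / Ea
    = (10 - 2) / 0.6
    = 8 / 0.6
    = 13.33 mm/day


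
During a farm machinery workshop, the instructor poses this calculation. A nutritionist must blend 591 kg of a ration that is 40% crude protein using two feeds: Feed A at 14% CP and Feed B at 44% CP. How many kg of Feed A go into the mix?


parts_A = CP_b - target = 44 - 40 = 4
parts_B = target - CP_a = 40 - 14 = 26
total_parts = 4 + 26 = 30
Feed A = 591 * 4 / 30 = 78.80 kg
Feed B = 591 * 26 / 30 = 512.20 kg

78.80 kg


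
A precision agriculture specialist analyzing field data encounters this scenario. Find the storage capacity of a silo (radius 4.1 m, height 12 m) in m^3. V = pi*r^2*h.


V = pi * r^2 * h
  = pi * 4.1^2 * 12
  = pi * 16.81 * 12
  = 633.72 m^3


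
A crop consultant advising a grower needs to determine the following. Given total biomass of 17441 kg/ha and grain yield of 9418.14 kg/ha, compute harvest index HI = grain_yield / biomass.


HI = grain_yield / biomass
   = 9418.14 / 17441
   = 0.54


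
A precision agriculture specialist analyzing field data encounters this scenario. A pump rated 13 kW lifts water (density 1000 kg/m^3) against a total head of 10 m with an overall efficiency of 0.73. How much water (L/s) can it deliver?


Q = (P * 1000 * eta) / (rho * g * H)
  = (13 * 1000 * 0.73) / (1000 * 9.81 * 10)
  = 9490 / 98100
  = 0.09674 m^3/s = 96.74 L/s


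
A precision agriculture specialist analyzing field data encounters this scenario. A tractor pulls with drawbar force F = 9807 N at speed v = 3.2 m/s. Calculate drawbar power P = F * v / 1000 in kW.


P = F * v / 1000
  = 9807 * 3.2 / 1000
  = 31382.40 / 1000
  = 31.38 kW


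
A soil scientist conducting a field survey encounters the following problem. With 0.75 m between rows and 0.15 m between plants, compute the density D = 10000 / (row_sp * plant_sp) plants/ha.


D = 10000 / (row_sp * plant_sp)
  = 10000 / (0.75 * 0.15)
  = 10000 / 0.1125
  = 88888.89 plants/ha


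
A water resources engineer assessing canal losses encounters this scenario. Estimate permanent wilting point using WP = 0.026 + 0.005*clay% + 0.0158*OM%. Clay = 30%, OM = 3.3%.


WP = 0.026 + 0.005*30 + 0.0158*3.3
   = 0.026 + 0.1500 + 0.0521
   = 0.2281


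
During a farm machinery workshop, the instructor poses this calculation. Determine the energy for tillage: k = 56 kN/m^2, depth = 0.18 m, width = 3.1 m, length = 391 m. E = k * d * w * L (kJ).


E = k * d * w * L
  = 56 * 0.18 * 3.1 * 391
  = 12217.97 kJ


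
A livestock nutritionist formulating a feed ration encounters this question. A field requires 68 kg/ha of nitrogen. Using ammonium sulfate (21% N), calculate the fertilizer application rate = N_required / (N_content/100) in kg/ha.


Rate = N_required / (N_content / 100)
     = 68 / (21 / 100)
     = 68 / 0.21
     = 323.81 kg/ha


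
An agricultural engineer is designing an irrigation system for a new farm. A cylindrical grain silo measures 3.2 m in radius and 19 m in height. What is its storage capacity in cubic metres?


V = pi * r^2 * h
  = pi * 3.2^2 * 19
  = pi * 10.24 * 19
  = 611.23 m^3


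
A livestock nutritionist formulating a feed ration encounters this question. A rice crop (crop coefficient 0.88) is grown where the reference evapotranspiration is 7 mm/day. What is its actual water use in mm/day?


ETc = Kc * ET0
    = 0.88 * 7
    = 6.16 mm/day


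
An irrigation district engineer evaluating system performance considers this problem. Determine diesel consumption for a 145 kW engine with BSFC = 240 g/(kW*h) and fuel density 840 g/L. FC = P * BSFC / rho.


FC = P * BSFC / rho_fuel
   = 145 * 240 / 840
   = 34800 / 840
   = 41.43 L/h


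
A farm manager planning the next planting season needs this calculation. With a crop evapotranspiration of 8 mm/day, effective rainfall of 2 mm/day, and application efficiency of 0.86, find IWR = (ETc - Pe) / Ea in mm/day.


IWR = (ETc - Pe) / Ea
    = (8 - 2) / 0.86
    = 6 / 0.86
    = 6.98 mm/day


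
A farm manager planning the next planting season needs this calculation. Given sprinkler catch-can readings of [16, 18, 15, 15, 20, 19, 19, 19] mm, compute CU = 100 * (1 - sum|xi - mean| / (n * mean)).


xbar = 141 / 8 = 17.625
sum|xi - xbar| = 13.750
CU = 100 * (1 - 13.750 / (8 * 17.625))
   = 100 * (1 - 0.0975)
   = 90.25%


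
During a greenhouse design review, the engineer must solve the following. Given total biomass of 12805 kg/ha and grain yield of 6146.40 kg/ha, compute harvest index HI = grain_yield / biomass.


HI = grain_yield / biomass
   = 6146.40 / 12805
   = 0.48


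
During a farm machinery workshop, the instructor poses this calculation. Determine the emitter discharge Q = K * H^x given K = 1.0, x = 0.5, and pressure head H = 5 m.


Q = K * H^x
  = 1.0 * 5^0.5
  = 1.0 * 2.2361
  = 2.24 L/h


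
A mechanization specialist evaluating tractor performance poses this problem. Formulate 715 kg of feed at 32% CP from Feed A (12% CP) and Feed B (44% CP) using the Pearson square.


parts_A = CP_b - target = 44 - 32 = 12
parts_B = target - CP_a = 32 - 12 = 20
total_parts = 12 + 20 = 32
Feed A = 715 * 12 / 32 = 268.13 kg
Feed B = 715 * 20 / 32 = 446.88 kg

268.13 kg


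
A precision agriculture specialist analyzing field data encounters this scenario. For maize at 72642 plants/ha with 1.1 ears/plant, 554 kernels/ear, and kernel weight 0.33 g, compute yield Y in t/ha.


Y = density * ears * kernels * kw
  = 72642 * 1.1 * 554 * 0.33 g/ha
  = 14608451.48 g/ha
  = 14608.45 kg/ha = 14.61 t/ha


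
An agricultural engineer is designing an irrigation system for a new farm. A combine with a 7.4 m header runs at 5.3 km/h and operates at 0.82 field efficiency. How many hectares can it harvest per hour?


C = w * v * eta_f / 10
  = 7.4 * 5.3 * 0.82 / 10
  = 32.16 / 10
  = 3.22 ha/h


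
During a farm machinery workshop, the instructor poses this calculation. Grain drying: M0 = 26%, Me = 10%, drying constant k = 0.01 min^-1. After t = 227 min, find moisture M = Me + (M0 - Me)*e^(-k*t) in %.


M = Me + (M0 - Me) * e^(-k*t)
  = 10 + (26 - 10) * e^(-0.01*227)
  = 10 + 16 * e^(-2.270)
  = 10 + 16 * 0.10331
  = 10 + 1.6530
  = 11.65%


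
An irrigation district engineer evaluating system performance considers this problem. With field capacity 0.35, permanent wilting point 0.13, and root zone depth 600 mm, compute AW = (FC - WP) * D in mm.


AW = (FC - WP) * D
   = (0.35 - 0.13) * 600
   = 0.22 * 600
   = 132 mm


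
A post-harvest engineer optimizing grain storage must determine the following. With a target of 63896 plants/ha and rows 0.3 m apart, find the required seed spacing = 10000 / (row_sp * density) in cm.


spacing = 10000 / (row_sp * density)
        = 10000 / (0.3 * 63896)
        = 10000 / 19168.80
        = 0.52168 m = 52.17 cm


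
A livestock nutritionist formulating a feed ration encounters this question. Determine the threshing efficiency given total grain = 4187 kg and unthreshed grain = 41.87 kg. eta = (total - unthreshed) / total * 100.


eta = (total - unthreshed) / total * 100
    = (4187 - 41.87) / 4187 * 100
    = 4145.13 / 4187 * 100
    = 99%


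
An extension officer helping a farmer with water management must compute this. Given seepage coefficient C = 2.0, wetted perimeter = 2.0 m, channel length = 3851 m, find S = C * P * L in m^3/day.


S = C * P * L
  = 2.0 * 2.0 * 3851
  = 15404 m^3/day


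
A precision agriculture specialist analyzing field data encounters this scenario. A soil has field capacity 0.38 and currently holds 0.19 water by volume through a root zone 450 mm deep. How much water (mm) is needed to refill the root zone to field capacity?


SMD = (FC - theta) * D
    = (0.38 - 0.19) * 450
    = 0.190 * 450
    = 85.50 mm


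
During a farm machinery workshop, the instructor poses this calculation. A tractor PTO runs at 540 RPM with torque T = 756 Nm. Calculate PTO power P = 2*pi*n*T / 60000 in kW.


P = 2*pi*n*T / 60000
  = 2*pi * 540 * 756 / 60000
  = 2565047.57 / 60000
  = 42.75 kW


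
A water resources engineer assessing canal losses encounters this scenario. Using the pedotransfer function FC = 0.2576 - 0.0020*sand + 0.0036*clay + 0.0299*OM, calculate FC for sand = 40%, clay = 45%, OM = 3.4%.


FC = 0.2576 - 0.0020*40 + 0.0036*45 + 0.0299*3.4
   = 0.2576 - 0.0800 + 0.1620 + 0.1017
   = 0.4413


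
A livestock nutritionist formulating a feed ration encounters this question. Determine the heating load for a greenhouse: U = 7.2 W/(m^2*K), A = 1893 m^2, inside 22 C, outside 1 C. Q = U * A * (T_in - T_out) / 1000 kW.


dT = 22 - (1) = 21 K
Q = U * A * dT
  = 7.2 * 1893 * 21
  = 286221.60 W = 286.22 kW


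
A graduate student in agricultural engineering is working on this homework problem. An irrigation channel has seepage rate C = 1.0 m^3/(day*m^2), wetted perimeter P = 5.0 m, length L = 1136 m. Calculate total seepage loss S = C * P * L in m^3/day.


S = C * P * L
  = 1.0 * 5.0 * 1136
  = 5680 m^3/day


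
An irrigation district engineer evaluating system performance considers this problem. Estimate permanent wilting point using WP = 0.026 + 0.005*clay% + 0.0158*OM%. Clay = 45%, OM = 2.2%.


WP = 0.026 + 0.005*45 + 0.0158*2.2
   = 0.026 + 0.2250 + 0.0348
   = 0.2858


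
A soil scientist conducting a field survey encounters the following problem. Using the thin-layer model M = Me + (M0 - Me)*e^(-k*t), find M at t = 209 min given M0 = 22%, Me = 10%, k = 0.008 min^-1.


M = Me + (M0 - Me) * e^(-k*t)
  = 10 + (22 - 10) * e^(-0.008*209)
  = 10 + 12 * e^(-1.672)
  = 10 + 12 * 0.18787
  = 10 + 2.2545
  = 12.25%


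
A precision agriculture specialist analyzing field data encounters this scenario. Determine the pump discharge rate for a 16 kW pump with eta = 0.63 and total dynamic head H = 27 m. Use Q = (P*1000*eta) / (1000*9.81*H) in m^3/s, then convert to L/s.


Q = (P * 1000 * eta) / (rho * g * H)
  = (16 * 1000 * 0.63) / (1000 * 9.81 * 27)
  = 10080 / 264870
  = 0.03806 m^3/s = 38.06 L/s


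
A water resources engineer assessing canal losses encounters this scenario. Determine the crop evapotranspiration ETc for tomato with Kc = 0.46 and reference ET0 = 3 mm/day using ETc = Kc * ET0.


ETc = Kc * ET0
    = 0.46 * 3
    = 1.38 mm/day


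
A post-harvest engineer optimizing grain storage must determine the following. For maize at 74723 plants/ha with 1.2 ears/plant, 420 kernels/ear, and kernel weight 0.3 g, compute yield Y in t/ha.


Y = density * ears * kernels * kw
  = 74723 * 1.2 * 420 * 0.3 g/ha
  = 11298117.60 g/ha
  = 11298.12 kg/ha = 11.30 t/ha


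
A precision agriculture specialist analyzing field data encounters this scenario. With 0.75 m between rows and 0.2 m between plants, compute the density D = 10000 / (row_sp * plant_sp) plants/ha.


D = 10000 / (row_sp * plant_sp)
  = 10000 / (0.75 * 0.2)
  = 10000 / 0.1500
  = 66666.67 plants/ha


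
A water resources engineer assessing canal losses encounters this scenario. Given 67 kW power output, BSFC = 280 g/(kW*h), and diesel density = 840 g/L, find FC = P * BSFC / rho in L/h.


FC = P * BSFC / rho_fuel
   = 67 * 280 / 840
   = 18760 / 840
   = 22.33 L/h


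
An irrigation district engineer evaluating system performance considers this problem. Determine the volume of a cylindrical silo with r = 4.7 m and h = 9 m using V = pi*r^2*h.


V = pi * r^2 * h
  = pi * 4.7^2 * 9
  = pi * 22.09 * 9
  = 624.58 m^3


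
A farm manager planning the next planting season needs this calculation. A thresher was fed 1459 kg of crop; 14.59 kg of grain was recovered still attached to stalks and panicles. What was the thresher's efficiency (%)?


eta = (total - unthreshed) / total * 100
    = (1459 - 14.59) / 1459 * 100
    = 1444.41 / 1459 * 100
    = 99%


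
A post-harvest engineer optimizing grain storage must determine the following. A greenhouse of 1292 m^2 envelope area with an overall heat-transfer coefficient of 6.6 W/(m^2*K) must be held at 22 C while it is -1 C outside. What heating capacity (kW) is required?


dT = 22 - (-1) = 23 K
Q = U * A * dT
  = 6.6 * 1292 * 23
  = 196125.60 W = 196.13 kW
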